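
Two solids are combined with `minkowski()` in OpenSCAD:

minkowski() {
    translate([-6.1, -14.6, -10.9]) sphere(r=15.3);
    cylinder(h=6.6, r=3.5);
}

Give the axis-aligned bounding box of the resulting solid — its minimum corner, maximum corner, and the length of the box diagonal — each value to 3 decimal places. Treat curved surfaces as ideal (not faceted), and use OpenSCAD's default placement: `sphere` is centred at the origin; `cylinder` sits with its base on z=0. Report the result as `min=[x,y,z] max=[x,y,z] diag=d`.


min=[-24.900,-33.400,-26.200] max=[12.700,4.200,11.000] diag=64.895

A = translate([-6.1, -14.6, -10.9]) sphere(r=15.3) → bbox [-21.4,-29.9,-26.2] .. [9.2,0.7,4.4]
B = cylinder(h=6.6, r=3.5) → bbox [-3.5,-3.5,0] .. [3.5,3.5,6.6]
lo = A.lo+B.lo = [-21.4-3.5, -29.9-3.5, -26.2+0] = [-24.900,-33.400,-26.200]
hi = A.hi+B.hi = [9.2+3.5, 0.7+3.5, 4.4+6.6] = [12.700,4.200,11.000]
diag = √(37.6²+37.6²+37.2²) = √4211.36 = 64.895


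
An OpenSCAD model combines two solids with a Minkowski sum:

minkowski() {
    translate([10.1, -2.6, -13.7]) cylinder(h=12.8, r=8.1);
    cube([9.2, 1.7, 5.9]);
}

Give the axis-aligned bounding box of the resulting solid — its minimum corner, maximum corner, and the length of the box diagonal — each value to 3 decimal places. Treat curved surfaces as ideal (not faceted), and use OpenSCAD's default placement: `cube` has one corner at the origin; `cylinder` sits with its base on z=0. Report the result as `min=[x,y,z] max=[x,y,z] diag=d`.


min=[2.000,-10.700,-13.700] max=[27.400,7.200,5.000] diag=36.267

A = translate([10.1, -2.6, -13.7]) cylinder(h=12.8, r=8.1) → bbox [2,-10.7,-13.7] .. [18.2,5.5,-0.9]
B = cube([9.2, 1.7, 5.9]) → bbox [0,0,0] .. [9.2,1.7,5.9]
lo = A.lo+B.lo = [2+0, -10.7+0, -13.7+0] = [2.000,-10.700,-13.700]
hi = A.hi+B.hi = [18.2+9.2, 5.5+1.7, -0.9+5.9] = [27.400,7.200,5.000]
diag = √(25.4²+17.9²+18.7²) = √1315.26 = 36.267


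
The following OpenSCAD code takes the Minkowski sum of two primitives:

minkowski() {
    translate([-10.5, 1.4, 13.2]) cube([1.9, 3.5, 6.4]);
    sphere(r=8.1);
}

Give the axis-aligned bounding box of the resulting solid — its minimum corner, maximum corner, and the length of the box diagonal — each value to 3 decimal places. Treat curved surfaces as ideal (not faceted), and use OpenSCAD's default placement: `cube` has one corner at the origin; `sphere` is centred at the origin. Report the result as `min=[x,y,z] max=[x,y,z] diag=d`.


A = translate([-10.5, 1.4, 13.2]) cube([1.9, 3.5, 6.4]) → bbox [-10.5,1.4,13.2] .. [-8.6,4.9,19.6]
B = sphere(r=8.1) → bbox [-8.1,-8.1,-8.1] .. [8.1,8.1,8.1]
lo = A.lo+B.lo = [-10.5-8.1, 1.4-8.1, 13.2-8.1] = [-18.600,-6.700,5.100]
hi = A.hi+B.hi = [-8.6+8.1, 4.9+8.1, 19.6+8.1] = [-0.500,13.000,27.700]
diag = √(18.1²+19.7²+22.6²) = √1226.46 = 35.021

min=[-18.600,-6.700,5.100] max=[-0.500,13.000,27.700] diag=35.021


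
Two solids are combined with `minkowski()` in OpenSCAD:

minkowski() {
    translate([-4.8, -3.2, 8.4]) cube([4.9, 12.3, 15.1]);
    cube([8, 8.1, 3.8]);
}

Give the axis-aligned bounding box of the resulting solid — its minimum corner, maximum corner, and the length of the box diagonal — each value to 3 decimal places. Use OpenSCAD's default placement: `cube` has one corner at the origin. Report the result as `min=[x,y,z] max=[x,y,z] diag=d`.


min=[-4.800,-3.200,8.400] max=[8.100,17.200,27.300] diag=30.656

A = translate([-4.8, -3.2, 8.4]) cube([4.9, 12.3, 15.1]) → bbox [-4.8,-3.2,8.4] .. [0.1,9.1,23.5]
B = cube([8, 8.1, 3.8]) → bbox [0,0,0] .. [8,8.1,3.8]
lo = A.lo+B.lo = [-4.8+0, -3.2+0, 8.4+0] = [-4.800,-3.200,8.400]
hi = A.hi+B.hi = [0.1+8, 9.1+8.1, 23.5+3.8] = [8.100,17.200,27.300]
diag = √(12.9²+20.4²+18.9²) = √939.78 = 30.656


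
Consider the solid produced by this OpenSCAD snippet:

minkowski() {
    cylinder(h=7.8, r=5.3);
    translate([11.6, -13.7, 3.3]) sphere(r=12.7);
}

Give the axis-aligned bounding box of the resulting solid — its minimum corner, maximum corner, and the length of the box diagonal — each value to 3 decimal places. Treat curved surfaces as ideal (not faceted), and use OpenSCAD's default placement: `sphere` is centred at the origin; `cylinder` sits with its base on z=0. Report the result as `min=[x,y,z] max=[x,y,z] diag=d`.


min=[-6.400,-31.700,-9.400] max=[29.600,4.300,23.800] diag=60.780

A = translate([11.6, -13.7, 3.3]) sphere(r=12.7) → bbox [-1.1,-26.4,-9.4] .. [24.3,-1,16]
B = cylinder(h=7.8, r=5.3) → bbox [-5.3,-5.3,0] .. [5.3,5.3,7.8]
lo = A.lo+B.lo = [-1.1-5.3, -26.4-5.3, -9.4+0] = [-6.400,-31.700,-9.400]
hi = A.hi+B.hi = [24.3+5.3, -1+5.3, 16+7.8] = [29.600,4.300,23.800]
diag = √(36²+36²+33.2²) = √3694.24 = 60.780


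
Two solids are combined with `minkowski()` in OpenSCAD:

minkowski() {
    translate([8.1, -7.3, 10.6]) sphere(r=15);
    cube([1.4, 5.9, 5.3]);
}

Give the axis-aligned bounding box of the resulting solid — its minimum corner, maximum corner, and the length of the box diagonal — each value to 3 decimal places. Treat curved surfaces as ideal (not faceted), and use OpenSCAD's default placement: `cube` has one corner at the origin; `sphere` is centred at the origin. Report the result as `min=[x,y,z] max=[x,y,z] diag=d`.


min=[-6.900,-22.300,-4.400] max=[24.500,13.600,30.900] diag=59.337

A = translate([8.1, -7.3, 10.6]) sphere(r=15) → bbox [-6.9,-22.3,-4.4] .. [23.1,7.7,25.6]
B = cube([1.4, 5.9, 5.3]) → bbox [0,0,0] .. [1.4,5.9,5.3]
lo = A.lo+B.lo = [-6.9+0, -22.3+0, -4.4+0] = [-6.900,-22.300,-4.400]
hi = A.hi+B.hi = [23.1+1.4, 7.7+5.9, 25.6+5.3] = [24.500,13.600,30.900]
diag = √(31.4²+35.9²+35.3²) = √3520.86 = 59.337


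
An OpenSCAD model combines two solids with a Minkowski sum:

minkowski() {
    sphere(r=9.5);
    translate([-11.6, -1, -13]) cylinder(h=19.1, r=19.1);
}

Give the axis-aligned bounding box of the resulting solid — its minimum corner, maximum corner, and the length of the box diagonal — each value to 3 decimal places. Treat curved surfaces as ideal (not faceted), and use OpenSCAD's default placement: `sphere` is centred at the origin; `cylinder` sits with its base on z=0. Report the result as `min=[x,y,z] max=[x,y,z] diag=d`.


A = translate([-11.6, -1, -13]) cylinder(h=19.1, r=19.1) → bbox [-30.7,-20.1,-13] .. [7.5,18.1,6.1]
B = sphere(r=9.5) → bbox [-9.5,-9.5,-9.5] .. [9.5,9.5,9.5]
lo = A.lo+B.lo = [-30.7-9.5, -20.1-9.5, -13-9.5] = [-40.200,-29.600,-22.500]
hi = A.hi+B.hi = [7.5+9.5, 18.1+9.5, 6.1+9.5] = [17.000,27.600,15.600]
diag = √(57.2²+57.2²+38.1²) = √7995.29 = 89.416

min=[-40.200,-29.600,-22.500] max=[17.000,27.600,15.600] diag=89.416


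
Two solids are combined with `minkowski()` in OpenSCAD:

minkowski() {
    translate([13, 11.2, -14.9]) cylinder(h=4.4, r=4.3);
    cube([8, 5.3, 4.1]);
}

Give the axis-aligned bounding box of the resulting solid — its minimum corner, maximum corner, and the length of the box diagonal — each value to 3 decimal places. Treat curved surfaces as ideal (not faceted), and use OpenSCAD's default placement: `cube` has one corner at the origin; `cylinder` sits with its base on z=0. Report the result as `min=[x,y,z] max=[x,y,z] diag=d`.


A = translate([13, 11.2, -14.9]) cylinder(h=4.4, r=4.3) → bbox [8.7,6.9,-14.9] .. [17.3,15.5,-10.5]
B = cube([8, 5.3, 4.1]) → bbox [0,0,0] .. [8,5.3,4.1]
lo = A.lo+B.lo = [8.7+0, 6.9+0, -14.9+0] = [8.700,6.900,-14.900]
hi = A.hi+B.hi = [17.3+8, 15.5+5.3, -10.5+4.1] = [25.300,20.800,-6.400]
diag = √(16.6²+13.9²+8.5²) = √541.02 = 23.260

min=[8.700,6.900,-14.900] max=[25.300,20.800,-6.400] diag=23.260


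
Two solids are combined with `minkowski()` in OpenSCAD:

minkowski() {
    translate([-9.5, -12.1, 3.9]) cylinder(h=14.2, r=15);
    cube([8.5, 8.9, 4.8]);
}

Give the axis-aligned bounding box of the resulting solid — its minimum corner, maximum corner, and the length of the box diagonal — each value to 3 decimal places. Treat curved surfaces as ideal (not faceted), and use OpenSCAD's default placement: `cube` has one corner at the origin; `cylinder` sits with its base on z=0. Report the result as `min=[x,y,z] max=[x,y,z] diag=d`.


A = translate([-9.5, -12.1, 3.9]) cylinder(h=14.2, r=15) → bbox [-24.5,-27.1,3.9] .. [5.5,2.9,18.1]
B = cube([8.5, 8.9, 4.8]) → bbox [0,0,0] .. [8.5,8.9,4.8]
lo = A.lo+B.lo = [-24.5+0, -27.1+0, 3.9+0] = [-24.500,-27.100,3.900]
hi = A.hi+B.hi = [5.5+8.5, 2.9+8.9, 18.1+4.8] = [14.000,11.800,22.900]
diag = √(38.5²+38.9²+19²) = √3356.46 = 57.935

min=[-24.500,-27.100,3.900] max=[14.000,11.800,22.900] diag=57.935


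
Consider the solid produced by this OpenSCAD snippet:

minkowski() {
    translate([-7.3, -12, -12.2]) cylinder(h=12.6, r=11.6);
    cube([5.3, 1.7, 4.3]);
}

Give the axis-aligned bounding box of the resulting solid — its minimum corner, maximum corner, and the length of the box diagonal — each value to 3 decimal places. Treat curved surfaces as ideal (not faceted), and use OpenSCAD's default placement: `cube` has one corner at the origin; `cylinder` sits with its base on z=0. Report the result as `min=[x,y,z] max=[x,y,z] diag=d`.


min=[-18.900,-23.600,-12.200] max=[9.600,1.300,4.700] diag=41.447

A = translate([-7.3, -12, -12.2]) cylinder(h=12.6, r=11.6) → bbox [-18.9,-23.6,-12.2] .. [4.3,-0.4,0.4]
B = cube([5.3, 1.7, 4.3]) → bbox [0,0,0] .. [5.3,1.7,4.3]
lo = A.lo+B.lo = [-18.9+0, -23.6+0, -12.2+0] = [-18.900,-23.600,-12.200]
hi = A.hi+B.hi = [4.3+5.3, -0.4+1.7, 0.4+4.3] = [9.600,1.300,4.700]
diag = √(28.5²+24.9²+16.9²) = √1717.87 = 41.447


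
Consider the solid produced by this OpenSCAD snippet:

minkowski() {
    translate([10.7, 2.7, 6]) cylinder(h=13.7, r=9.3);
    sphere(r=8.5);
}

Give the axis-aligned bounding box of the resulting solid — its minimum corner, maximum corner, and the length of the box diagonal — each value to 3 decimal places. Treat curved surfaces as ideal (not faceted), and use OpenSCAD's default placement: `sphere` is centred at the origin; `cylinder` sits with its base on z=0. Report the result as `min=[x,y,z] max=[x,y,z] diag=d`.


A = translate([10.7, 2.7, 6]) cylinder(h=13.7, r=9.3) → bbox [1.4,-6.6,6] .. [20,12,19.7]
B = sphere(r=8.5) → bbox [-8.5,-8.5,-8.5] .. [8.5,8.5,8.5]
lo = A.lo+B.lo = [1.4-8.5, -6.6-8.5, 6-8.5] = [-7.100,-15.100,-2.500]
hi = A.hi+B.hi = [20+8.5, 12+8.5, 19.7+8.5] = [28.500,20.500,28.200]
diag = √(35.6²+35.6²+30.7²) = √3477.21 = 58.968

min=[-7.100,-15.100,-2.500] max=[28.500,20.500,28.200] diag=58.968


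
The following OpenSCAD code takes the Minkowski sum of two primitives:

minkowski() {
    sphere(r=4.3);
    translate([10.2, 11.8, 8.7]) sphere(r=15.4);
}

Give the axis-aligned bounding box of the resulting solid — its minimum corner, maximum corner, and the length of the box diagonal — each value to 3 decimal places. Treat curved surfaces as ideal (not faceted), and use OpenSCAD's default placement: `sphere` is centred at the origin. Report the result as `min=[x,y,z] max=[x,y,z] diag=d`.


A = translate([10.2, 11.8, 8.7]) sphere(r=15.4) → bbox [-5.2,-3.6,-6.7] .. [25.6,27.2,24.1]
B = sphere(r=4.3) → bbox [-4.3,-4.3,-4.3] .. [4.3,4.3,4.3]
lo = A.lo+B.lo = [-5.2-4.3, -3.6-4.3, -6.7-4.3] = [-9.500,-7.900,-11.000]
hi = A.hi+B.hi = [25.6+4.3, 27.2+4.3, 24.1+4.3] = [29.900,31.500,28.400]
diag = √(39.4²+39.4²+39.4²) = √4657.08 = 68.243

min=[-9.500,-7.900,-11.000] max=[29.900,31.500,28.400] diag=68.243


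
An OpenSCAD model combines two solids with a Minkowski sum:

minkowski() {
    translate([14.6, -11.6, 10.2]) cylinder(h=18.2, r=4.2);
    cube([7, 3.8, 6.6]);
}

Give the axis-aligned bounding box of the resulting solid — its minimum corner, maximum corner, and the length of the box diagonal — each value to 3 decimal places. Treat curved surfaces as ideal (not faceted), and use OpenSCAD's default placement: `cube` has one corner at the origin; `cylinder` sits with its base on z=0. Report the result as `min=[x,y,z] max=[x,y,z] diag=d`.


A = translate([14.6, -11.6, 10.2]) cylinder(h=18.2, r=4.2) → bbox [10.4,-15.8,10.2] .. [18.8,-7.4,28.4]
B = cube([7, 3.8, 6.6]) → bbox [0,0,0] .. [7,3.8,6.6]
lo = A.lo+B.lo = [10.4+0, -15.8+0, 10.2+0] = [10.400,-15.800,10.200]
hi = A.hi+B.hi = [18.8+7, -7.4+3.8, 28.4+6.6] = [25.800,-3.600,35.000]
diag = √(15.4²+12.2²+24.8²) = √1001.04 = 31.639

min=[10.400,-15.800,10.200] max=[25.800,-3.600,35.000] diag=31.639


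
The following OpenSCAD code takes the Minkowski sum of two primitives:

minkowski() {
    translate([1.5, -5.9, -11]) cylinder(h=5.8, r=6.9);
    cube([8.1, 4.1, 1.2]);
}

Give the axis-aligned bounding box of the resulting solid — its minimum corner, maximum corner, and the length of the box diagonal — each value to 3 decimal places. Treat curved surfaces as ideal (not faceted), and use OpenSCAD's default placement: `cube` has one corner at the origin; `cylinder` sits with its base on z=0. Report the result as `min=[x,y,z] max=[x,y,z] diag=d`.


A = translate([1.5, -5.9, -11]) cylinder(h=5.8, r=6.9) → bbox [-5.4,-12.8,-11] .. [8.4,1,-5.2]
B = cube([8.1, 4.1, 1.2]) → bbox [0,0,0] .. [8.1,4.1,1.2]
lo = A.lo+B.lo = [-5.4+0, -12.8+0, -11+0] = [-5.400,-12.800,-11.000]
hi = A.hi+B.hi = [8.4+8.1, 1+4.1, -5.2+1.2] = [16.500,5.100,-4.000]
diag = √(21.9²+17.9²+7²) = √849.02 = 29.138

min=[-5.400,-12.800,-11.000] max=[16.500,5.100,-4.000] diag=29.138


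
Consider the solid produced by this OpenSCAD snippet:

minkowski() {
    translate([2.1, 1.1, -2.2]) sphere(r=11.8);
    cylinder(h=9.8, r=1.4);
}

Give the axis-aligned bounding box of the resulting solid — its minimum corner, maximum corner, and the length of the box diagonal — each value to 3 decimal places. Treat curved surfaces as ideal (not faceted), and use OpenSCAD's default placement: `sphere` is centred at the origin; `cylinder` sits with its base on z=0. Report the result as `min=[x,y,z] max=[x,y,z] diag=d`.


min=[-11.100,-12.100,-14.000] max=[15.300,14.300,19.400] diag=50.095

A = translate([2.1, 1.1, -2.2]) sphere(r=11.8) → bbox [-9.7,-10.7,-14] .. [13.9,12.9,9.6]
B = cylinder(h=9.8, r=1.4) → bbox [-1.4,-1.4,0] .. [1.4,1.4,9.8]
lo = A.lo+B.lo = [-9.7-1.4, -10.7-1.4, -14+0] = [-11.100,-12.100,-14.000]
hi = A.hi+B.hi = [13.9+1.4, 12.9+1.4, 9.6+9.8] = [15.300,14.300,19.400]
diag = √(26.4²+26.4²+33.4²) = √2509.48 = 50.095


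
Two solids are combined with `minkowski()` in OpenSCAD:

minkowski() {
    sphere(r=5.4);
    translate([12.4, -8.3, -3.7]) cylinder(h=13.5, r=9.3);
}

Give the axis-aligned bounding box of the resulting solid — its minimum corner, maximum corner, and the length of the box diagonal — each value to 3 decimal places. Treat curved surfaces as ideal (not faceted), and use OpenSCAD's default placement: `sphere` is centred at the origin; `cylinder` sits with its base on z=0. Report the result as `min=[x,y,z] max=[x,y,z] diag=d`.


min=[-2.300,-23.000,-9.100] max=[27.100,6.400,15.200] diag=48.158

A = translate([12.4, -8.3, -3.7]) cylinder(h=13.5, r=9.3) → bbox [3.1,-17.6,-3.7] .. [21.7,1,9.8]
B = sphere(r=5.4) → bbox [-5.4,-5.4,-5.4] .. [5.4,5.4,5.4]
lo = A.lo+B.lo = [3.1-5.4, -17.6-5.4, -3.7-5.4] = [-2.300,-23.000,-9.100]
hi = A.hi+B.hi = [21.7+5.4, 1+5.4, 9.8+5.4] = [27.100,6.400,15.200]
diag = √(29.4²+29.4²+24.3²) = √2319.21 = 48.158


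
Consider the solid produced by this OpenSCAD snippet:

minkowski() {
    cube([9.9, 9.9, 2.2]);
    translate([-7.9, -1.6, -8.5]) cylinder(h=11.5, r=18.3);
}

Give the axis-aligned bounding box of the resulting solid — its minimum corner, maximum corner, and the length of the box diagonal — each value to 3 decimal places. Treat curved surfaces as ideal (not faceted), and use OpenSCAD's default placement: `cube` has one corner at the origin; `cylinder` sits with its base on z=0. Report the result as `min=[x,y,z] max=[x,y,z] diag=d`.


min=[-26.200,-19.900,-8.500] max=[20.300,26.600,5.200] diag=67.173

A = translate([-7.9, -1.6, -8.5]) cylinder(h=11.5, r=18.3) → bbox [-26.2,-19.9,-8.5] .. [10.4,16.7,3]
B = cube([9.9, 9.9, 2.2]) → bbox [0,0,0] .. [9.9,9.9,2.2]
lo = A.lo+B.lo = [-26.2+0, -19.9+0, -8.5+0] = [-26.200,-19.900,-8.500]
hi = A.hi+B.hi = [10.4+9.9, 16.7+9.9, 3+2.2] = [20.300,26.600,5.200]
diag = √(46.5²+46.5²+13.7²) = √4512.19 = 67.173


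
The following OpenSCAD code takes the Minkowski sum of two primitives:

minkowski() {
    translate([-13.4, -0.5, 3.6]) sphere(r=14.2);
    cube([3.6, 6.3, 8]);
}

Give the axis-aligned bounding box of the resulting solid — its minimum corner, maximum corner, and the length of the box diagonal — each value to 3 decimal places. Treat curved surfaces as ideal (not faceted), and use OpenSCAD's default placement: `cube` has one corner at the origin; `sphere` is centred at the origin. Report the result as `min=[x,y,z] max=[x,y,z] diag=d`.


min=[-27.600,-14.700,-10.600] max=[4.400,20.000,25.800] diag=59.607

A = translate([-13.4, -0.5, 3.6]) sphere(r=14.2) → bbox [-27.6,-14.7,-10.6] .. [0.8,13.7,17.8]
B = cube([3.6, 6.3, 8]) → bbox [0,0,0] .. [3.6,6.3,8]
lo = A.lo+B.lo = [-27.6+0, -14.7+0, -10.6+0] = [-27.600,-14.700,-10.600]
hi = A.hi+B.hi = [0.8+3.6, 13.7+6.3, 17.8+8] = [4.400,20.000,25.800]
diag = √(32²+34.7²+36.4²) = √3553.05 = 59.607


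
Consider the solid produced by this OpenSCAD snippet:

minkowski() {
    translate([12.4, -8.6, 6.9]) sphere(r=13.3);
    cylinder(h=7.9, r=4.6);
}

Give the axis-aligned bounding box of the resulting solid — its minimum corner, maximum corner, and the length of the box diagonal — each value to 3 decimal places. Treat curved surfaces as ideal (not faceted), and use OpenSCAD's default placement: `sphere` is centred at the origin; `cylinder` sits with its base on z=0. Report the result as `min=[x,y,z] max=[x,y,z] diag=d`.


A = translate([12.4, -8.6, 6.9]) sphere(r=13.3) → bbox [-0.9,-21.9,-6.4] .. [25.7,4.7,20.2]
B = cylinder(h=7.9, r=4.6) → bbox [-4.6,-4.6,0] .. [4.6,4.6,7.9]
lo = A.lo+B.lo = [-0.9-4.6, -21.9-4.6, -6.4+0] = [-5.500,-26.500,-6.400]
hi = A.hi+B.hi = [25.7+4.6, 4.7+4.6, 20.2+7.9] = [30.300,9.300,28.100]
diag = √(35.8²+35.8²+34.5²) = √3753.53 = 61.266

min=[-5.500,-26.500,-6.400] max=[30.300,9.300,28.100] diag=61.266


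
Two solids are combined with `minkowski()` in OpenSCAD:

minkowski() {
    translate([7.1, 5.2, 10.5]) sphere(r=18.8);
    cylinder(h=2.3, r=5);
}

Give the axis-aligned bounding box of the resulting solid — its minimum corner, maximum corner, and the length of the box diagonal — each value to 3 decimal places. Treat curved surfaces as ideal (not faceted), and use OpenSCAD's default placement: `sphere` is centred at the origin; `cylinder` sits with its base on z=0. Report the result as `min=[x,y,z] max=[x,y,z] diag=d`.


A = translate([7.1, 5.2, 10.5]) sphere(r=18.8) → bbox [-11.7,-13.6,-8.3] .. [25.9,24,29.3]
B = cylinder(h=2.3, r=5) → bbox [-5,-5,0] .. [5,5,2.3]
lo = A.lo+B.lo = [-11.7-5, -13.6-5, -8.3+0] = [-16.700,-18.600,-8.300]
hi = A.hi+B.hi = [25.9+5, 24+5, 29.3+2.3] = [30.900,29.000,31.600]
diag = √(47.6²+47.6²+39.9²) = √6123.53 = 78.253

min=[-16.700,-18.600,-8.300] max=[30.900,29.000,31.600] diag=78.253


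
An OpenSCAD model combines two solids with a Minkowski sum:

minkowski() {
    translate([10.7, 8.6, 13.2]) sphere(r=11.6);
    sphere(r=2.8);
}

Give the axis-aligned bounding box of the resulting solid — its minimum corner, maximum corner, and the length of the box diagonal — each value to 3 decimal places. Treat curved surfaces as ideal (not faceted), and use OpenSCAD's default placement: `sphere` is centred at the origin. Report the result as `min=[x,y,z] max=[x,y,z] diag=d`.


A = translate([10.7, 8.6, 13.2]) sphere(r=11.6) → bbox [-0.9,-3,1.6] .. [22.3,20.2,24.8]
B = sphere(r=2.8) → bbox [-2.8,-2.8,-2.8] .. [2.8,2.8,2.8]
lo = A.lo+B.lo = [-0.9-2.8, -3-2.8, 1.6-2.8] = [-3.700,-5.800,-1.200]
hi = A.hi+B.hi = [22.3+2.8, 20.2+2.8, 24.8+2.8] = [25.100,23.000,27.600]
diag = √(28.8²+28.8²+28.8²) = √2488.32 = 49.883

min=[-3.700,-5.800,-1.200] max=[25.100,23.000,27.600] diag=49.883


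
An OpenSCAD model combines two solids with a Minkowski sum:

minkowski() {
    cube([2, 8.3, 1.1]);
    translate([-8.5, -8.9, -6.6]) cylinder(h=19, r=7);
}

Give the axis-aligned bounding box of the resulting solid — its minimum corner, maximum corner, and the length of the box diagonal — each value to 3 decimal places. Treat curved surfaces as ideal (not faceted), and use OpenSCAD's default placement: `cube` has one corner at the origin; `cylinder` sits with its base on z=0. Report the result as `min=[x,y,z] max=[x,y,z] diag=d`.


min=[-15.500,-15.900,-6.600] max=[0.500,6.400,13.500] diag=34.019

A = translate([-8.5, -8.9, -6.6]) cylinder(h=19, r=7) → bbox [-15.5,-15.9,-6.6] .. [-1.5,-1.9,12.4]
B = cube([2, 8.3, 1.1]) → bbox [0,0,0] .. [2,8.3,1.1]
lo = A.lo+B.lo = [-15.5+0, -15.9+0, -6.6+0] = [-15.500,-15.900,-6.600]
hi = A.hi+B.hi = [-1.5+2, -1.9+8.3, 12.4+1.1] = [0.500,6.400,13.500]
diag = √(16²+22.3²+20.1²) = √1157.3 = 34.019


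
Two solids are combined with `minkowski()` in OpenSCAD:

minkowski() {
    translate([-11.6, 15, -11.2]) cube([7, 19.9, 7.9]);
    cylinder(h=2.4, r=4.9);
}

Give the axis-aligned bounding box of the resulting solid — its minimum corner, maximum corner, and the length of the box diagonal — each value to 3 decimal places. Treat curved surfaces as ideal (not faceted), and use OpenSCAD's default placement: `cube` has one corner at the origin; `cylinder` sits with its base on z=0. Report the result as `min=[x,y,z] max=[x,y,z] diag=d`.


min=[-16.500,10.100,-11.200] max=[0.300,39.800,-0.900] diag=35.643

A = translate([-11.6, 15, -11.2]) cube([7, 19.9, 7.9]) → bbox [-11.6,15,-11.2] .. [-4.6,34.9,-3.3]
B = cylinder(h=2.4, r=4.9) → bbox [-4.9,-4.9,0] .. [4.9,4.9,2.4]
lo = A.lo+B.lo = [-11.6-4.9, 15-4.9, -11.2+0] = [-16.500,10.100,-11.200]
hi = A.hi+B.hi = [-4.6+4.9, 34.9+4.9, -3.3+2.4] = [0.300,39.800,-0.900]
diag = √(16.8²+29.7²+10.3²) = √1270.42 = 35.643


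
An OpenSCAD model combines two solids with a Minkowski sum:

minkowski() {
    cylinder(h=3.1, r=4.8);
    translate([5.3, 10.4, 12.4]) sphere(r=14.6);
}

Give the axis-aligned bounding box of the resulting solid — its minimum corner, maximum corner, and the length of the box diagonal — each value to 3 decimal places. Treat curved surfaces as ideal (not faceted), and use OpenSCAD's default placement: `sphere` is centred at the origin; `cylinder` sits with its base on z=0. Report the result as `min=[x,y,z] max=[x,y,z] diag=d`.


min=[-14.100,-9.000,-2.200] max=[24.700,29.800,30.100] diag=63.672

A = translate([5.3, 10.4, 12.4]) sphere(r=14.6) → bbox [-9.3,-4.2,-2.2] .. [19.9,25,27]
B = cylinder(h=3.1, r=4.8) → bbox [-4.8,-4.8,0] .. [4.8,4.8,3.1]
lo = A.lo+B.lo = [-9.3-4.8, -4.2-4.8, -2.2+0] = [-14.100,-9.000,-2.200]
hi = A.hi+B.hi = [19.9+4.8, 25+4.8, 27+3.1] = [24.700,29.800,30.100]
diag = √(38.8²+38.8²+32.3²) = √4054.17 = 63.672


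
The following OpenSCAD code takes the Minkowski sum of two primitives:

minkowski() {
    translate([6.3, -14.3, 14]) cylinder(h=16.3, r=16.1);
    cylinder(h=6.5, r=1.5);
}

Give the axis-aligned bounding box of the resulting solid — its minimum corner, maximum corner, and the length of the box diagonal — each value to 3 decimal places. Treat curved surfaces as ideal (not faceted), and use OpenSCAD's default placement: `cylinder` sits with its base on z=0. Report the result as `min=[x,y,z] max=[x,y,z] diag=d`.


min=[-11.300,-31.900,14.000] max=[23.900,3.300,36.800] diag=54.753

A = translate([6.3, -14.3, 14]) cylinder(h=16.3, r=16.1) → bbox [-9.8,-30.4,14] .. [22.4,1.8,30.3]
B = cylinder(h=6.5, r=1.5) → bbox [-1.5,-1.5,0] .. [1.5,1.5,6.5]
lo = A.lo+B.lo = [-9.8-1.5, -30.4-1.5, 14+0] = [-11.300,-31.900,14.000]
hi = A.hi+B.hi = [22.4+1.5, 1.8+1.5, 30.3+6.5] = [23.900,3.300,36.800]
diag = √(35.2²+35.2²+22.8²) = √2997.92 = 54.753


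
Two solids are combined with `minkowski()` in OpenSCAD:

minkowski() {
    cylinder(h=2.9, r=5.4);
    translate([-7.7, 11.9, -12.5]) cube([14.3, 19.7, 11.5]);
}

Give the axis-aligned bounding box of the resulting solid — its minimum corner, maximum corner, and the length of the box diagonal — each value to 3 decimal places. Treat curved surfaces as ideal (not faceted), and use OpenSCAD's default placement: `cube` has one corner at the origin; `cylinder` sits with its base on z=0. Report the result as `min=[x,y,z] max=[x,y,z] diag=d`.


A = translate([-7.7, 11.9, -12.5]) cube([14.3, 19.7, 11.5]) → bbox [-7.7,11.9,-12.5] .. [6.6,31.6,-1]
B = cylinder(h=2.9, r=5.4) → bbox [-5.4,-5.4,0] .. [5.4,5.4,2.9]
lo = A.lo+B.lo = [-7.7-5.4, 11.9-5.4, -12.5+0] = [-13.100,6.500,-12.500]
hi = A.hi+B.hi = [6.6+5.4, 31.6+5.4, -1+2.9] = [12.000,37.000,1.900]
diag = √(25.1²+30.5²+14.4²) = √1767.62 = 42.043

min=[-13.100,6.500,-12.500] max=[12.000,37.000,1.900] diag=42.043


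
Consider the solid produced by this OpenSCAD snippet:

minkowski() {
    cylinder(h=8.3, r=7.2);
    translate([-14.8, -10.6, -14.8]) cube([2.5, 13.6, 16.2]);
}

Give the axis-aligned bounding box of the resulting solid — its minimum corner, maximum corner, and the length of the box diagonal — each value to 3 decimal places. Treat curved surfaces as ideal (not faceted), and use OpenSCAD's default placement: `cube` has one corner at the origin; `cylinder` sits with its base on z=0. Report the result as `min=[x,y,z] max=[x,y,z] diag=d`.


min=[-22.000,-17.800,-14.800] max=[-5.100,10.200,9.700] diag=40.864

A = translate([-14.8, -10.6, -14.8]) cube([2.5, 13.6, 16.2]) → bbox [-14.8,-10.6,-14.8] .. [-12.3,3,1.4]
B = cylinder(h=8.3, r=7.2) → bbox [-7.2,-7.2,0] .. [7.2,7.2,8.3]
lo = A.lo+B.lo = [-14.8-7.2, -10.6-7.2, -14.8+0] = [-22.000,-17.800,-14.800]
hi = A.hi+B.hi = [-12.3+7.2, 3+7.2, 1.4+8.3] = [-5.100,10.200,9.700]
diag = √(16.9²+28²+24.5²) = √1669.86 = 40.864


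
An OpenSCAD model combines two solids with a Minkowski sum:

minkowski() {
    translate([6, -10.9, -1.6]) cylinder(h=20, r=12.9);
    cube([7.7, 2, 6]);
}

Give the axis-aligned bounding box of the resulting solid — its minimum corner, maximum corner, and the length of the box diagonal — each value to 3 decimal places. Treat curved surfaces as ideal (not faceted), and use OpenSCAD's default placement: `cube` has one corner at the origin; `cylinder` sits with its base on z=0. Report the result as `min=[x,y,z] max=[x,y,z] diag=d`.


A = translate([6, -10.9, -1.6]) cylinder(h=20, r=12.9) → bbox [-6.9,-23.8,-1.6] .. [18.9,2,18.4]
B = cube([7.7, 2, 6]) → bbox [0,0,0] .. [7.7,2,6]
lo = A.lo+B.lo = [-6.9+0, -23.8+0, -1.6+0] = [-6.900,-23.800,-1.600]
hi = A.hi+B.hi = [18.9+7.7, 2+2, 18.4+6] = [26.600,4.000,24.400]
diag = √(33.5²+27.8²+26²) = √2571.09 = 50.706

min=[-6.900,-23.800,-1.600] max=[26.600,4.000,24.400] diag=50.706


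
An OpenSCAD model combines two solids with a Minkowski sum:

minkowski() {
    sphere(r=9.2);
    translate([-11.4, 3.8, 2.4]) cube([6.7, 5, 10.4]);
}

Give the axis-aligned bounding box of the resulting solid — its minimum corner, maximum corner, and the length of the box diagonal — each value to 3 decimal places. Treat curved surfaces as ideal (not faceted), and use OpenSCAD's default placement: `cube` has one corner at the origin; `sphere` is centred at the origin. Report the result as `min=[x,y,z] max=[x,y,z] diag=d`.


A = translate([-11.4, 3.8, 2.4]) cube([6.7, 5, 10.4]) → bbox [-11.4,3.8,2.4] .. [-4.7,8.8,12.8]
B = sphere(r=9.2) → bbox [-9.2,-9.2,-9.2] .. [9.2,9.2,9.2]
lo = A.lo+B.lo = [-11.4-9.2, 3.8-9.2, 2.4-9.2] = [-20.600,-5.400,-6.800]
hi = A.hi+B.hi = [-4.7+9.2, 8.8+9.2, 12.8+9.2] = [4.500,18.000,22.000]
diag = √(25.1²+23.4²+28.8²) = √2007.01 = 44.800

min=[-20.600,-5.400,-6.800] max=[4.500,18.000,22.000] diag=44.800


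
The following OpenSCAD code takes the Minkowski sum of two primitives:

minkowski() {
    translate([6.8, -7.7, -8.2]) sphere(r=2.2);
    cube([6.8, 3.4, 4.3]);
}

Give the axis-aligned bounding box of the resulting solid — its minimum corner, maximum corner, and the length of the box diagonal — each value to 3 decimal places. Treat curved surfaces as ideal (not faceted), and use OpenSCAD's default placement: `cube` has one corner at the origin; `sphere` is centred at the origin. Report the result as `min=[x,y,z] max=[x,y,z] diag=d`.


A = translate([6.8, -7.7, -8.2]) sphere(r=2.2) → bbox [4.6,-9.9,-10.4] .. [9,-5.5,-6]
B = cube([6.8, 3.4, 4.3]) → bbox [0,0,0] .. [6.8,3.4,4.3]
lo = A.lo+B.lo = [4.6+0, -9.9+0, -10.4+0] = [4.600,-9.900,-10.400]
hi = A.hi+B.hi = [9+6.8, -5.5+3.4, -6+4.3] = [15.800,-2.100,-1.700]
diag = √(11.2²+7.8²+8.7²) = √261.97 = 16.185

min=[4.600,-9.900,-10.400] max=[15.800,-2.100,-1.700] diag=16.185


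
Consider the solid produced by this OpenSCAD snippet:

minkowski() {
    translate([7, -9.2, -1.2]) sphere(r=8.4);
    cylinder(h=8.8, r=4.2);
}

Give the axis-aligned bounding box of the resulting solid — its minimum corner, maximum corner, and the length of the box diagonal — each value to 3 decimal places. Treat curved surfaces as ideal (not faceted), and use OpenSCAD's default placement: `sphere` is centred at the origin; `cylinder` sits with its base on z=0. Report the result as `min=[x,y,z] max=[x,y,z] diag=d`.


min=[-5.600,-21.800,-9.600] max=[19.600,3.400,16.000] diag=43.880

A = translate([7, -9.2, -1.2]) sphere(r=8.4) → bbox [-1.4,-17.6,-9.6] .. [15.4,-0.8,7.2]
B = cylinder(h=8.8, r=4.2) → bbox [-4.2,-4.2,0] .. [4.2,4.2,8.8]
lo = A.lo+B.lo = [-1.4-4.2, -17.6-4.2, -9.6+0] = [-5.600,-21.800,-9.600]
hi = A.hi+B.hi = [15.4+4.2, -0.8+4.2, 7.2+8.8] = [19.600,3.400,16.000]
diag = √(25.2²+25.2²+25.6²) = √1925.44 = 43.880


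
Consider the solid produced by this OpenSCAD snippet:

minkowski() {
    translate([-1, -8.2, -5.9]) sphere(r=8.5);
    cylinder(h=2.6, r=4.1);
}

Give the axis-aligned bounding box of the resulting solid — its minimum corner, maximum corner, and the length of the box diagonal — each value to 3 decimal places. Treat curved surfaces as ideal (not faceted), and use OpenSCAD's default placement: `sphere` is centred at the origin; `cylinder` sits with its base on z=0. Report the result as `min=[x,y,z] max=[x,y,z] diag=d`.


A = translate([-1, -8.2, -5.9]) sphere(r=8.5) → bbox [-9.5,-16.7,-14.4] .. [7.5,0.3,2.6]
B = cylinder(h=2.6, r=4.1) → bbox [-4.1,-4.1,0] .. [4.1,4.1,2.6]
lo = A.lo+B.lo = [-9.5-4.1, -16.7-4.1, -14.4+0] = [-13.600,-20.800,-14.400]
hi = A.hi+B.hi = [7.5+4.1, 0.3+4.1, 2.6+2.6] = [11.600,4.400,5.200]
diag = √(25.2²+25.2²+19.6²) = √1654.24 = 40.672

min=[-13.600,-20.800,-14.400] max=[11.600,4.400,5.200] diag=40.672


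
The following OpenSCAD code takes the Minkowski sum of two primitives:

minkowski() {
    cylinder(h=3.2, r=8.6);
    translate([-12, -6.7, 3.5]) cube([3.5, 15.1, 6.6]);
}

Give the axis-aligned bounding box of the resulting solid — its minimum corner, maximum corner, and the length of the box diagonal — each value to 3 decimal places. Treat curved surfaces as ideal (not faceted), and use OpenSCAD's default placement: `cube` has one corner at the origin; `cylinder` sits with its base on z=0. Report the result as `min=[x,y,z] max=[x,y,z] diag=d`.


A = translate([-12, -6.7, 3.5]) cube([3.5, 15.1, 6.6]) → bbox [-12,-6.7,3.5] .. [-8.5,8.4,10.1]
B = cylinder(h=3.2, r=8.6) → bbox [-8.6,-8.6,0] .. [8.6,8.6,3.2]
lo = A.lo+B.lo = [-12-8.6, -6.7-8.6, 3.5+0] = [-20.600,-15.300,3.500]
hi = A.hi+B.hi = [-8.5+8.6, 8.4+8.6, 10.1+3.2] = [0.100,17.000,13.300]
diag = √(20.7²+32.3²+9.8²) = √1567.82 = 39.596

min=[-20.600,-15.300,3.500] max=[0.100,17.000,13.300] diag=39.596


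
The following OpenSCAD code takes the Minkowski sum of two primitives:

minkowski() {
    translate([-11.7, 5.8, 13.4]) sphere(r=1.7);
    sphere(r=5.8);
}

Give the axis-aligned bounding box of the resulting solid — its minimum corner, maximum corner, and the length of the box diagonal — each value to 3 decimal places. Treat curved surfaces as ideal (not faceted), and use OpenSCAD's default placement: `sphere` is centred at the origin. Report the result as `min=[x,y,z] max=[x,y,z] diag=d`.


min=[-19.200,-1.700,5.900] max=[-4.200,13.300,20.900] diag=25.981

A = translate([-11.7, 5.8, 13.4]) sphere(r=1.7) → bbox [-13.4,4.1,11.7] .. [-10,7.5,15.1]
B = sphere(r=5.8) → bbox [-5.8,-5.8,-5.8] .. [5.8,5.8,5.8]
lo = A.lo+B.lo = [-13.4-5.8, 4.1-5.8, 11.7-5.8] = [-19.200,-1.700,5.900]
hi = A.hi+B.hi = [-10+5.8, 7.5+5.8, 15.1+5.8] = [-4.200,13.300,20.900]
diag = √(15²+15²+15²) = √675 = 25.981


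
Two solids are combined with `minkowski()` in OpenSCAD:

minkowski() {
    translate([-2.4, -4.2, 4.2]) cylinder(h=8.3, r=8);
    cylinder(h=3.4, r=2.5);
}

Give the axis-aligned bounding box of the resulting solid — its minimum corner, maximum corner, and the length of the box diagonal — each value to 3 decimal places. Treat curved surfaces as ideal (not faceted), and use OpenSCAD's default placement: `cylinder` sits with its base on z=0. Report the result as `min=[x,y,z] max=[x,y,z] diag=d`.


min=[-12.900,-14.700,4.200] max=[8.100,6.300,15.900] diag=31.920

A = translate([-2.4, -4.2, 4.2]) cylinder(h=8.3, r=8) → bbox [-10.4,-12.2,4.2] .. [5.6,3.8,12.5]
B = cylinder(h=3.4, r=2.5) → bbox [-2.5,-2.5,0] .. [2.5,2.5,3.4]
lo = A.lo+B.lo = [-10.4-2.5, -12.2-2.5, 4.2+0] = [-12.900,-14.700,4.200]
hi = A.hi+B.hi = [5.6+2.5, 3.8+2.5, 12.5+3.4] = [8.100,6.300,15.900]
diag = √(21²+21²+11.7²) = √1018.89 = 31.920


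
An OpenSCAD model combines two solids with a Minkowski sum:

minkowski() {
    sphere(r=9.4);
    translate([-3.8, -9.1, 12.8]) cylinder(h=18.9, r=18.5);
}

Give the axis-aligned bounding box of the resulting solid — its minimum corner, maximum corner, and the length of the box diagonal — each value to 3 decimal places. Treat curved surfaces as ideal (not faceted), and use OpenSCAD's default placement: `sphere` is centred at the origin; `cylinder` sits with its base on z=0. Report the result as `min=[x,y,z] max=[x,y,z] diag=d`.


min=[-31.700,-37.000,3.400] max=[24.100,18.800,41.100] diag=87.456

A = translate([-3.8, -9.1, 12.8]) cylinder(h=18.9, r=18.5) → bbox [-22.3,-27.6,12.8] .. [14.7,9.4,31.7]
B = sphere(r=9.4) → bbox [-9.4,-9.4,-9.4] .. [9.4,9.4,9.4]
lo = A.lo+B.lo = [-22.3-9.4, -27.6-9.4, 12.8-9.4] = [-31.700,-37.000,3.400]
hi = A.hi+B.hi = [14.7+9.4, 9.4+9.4, 31.7+9.4] = [24.100,18.800,41.100]
diag = √(55.8²+55.8²+37.7²) = √7648.57 = 87.456


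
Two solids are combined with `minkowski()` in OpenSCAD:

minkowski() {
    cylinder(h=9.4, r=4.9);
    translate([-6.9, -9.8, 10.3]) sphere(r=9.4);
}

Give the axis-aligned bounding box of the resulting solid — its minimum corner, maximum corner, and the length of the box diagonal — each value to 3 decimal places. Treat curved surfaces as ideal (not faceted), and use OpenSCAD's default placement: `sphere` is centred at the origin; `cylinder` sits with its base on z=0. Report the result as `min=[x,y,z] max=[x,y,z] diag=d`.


A = translate([-6.9, -9.8, 10.3]) sphere(r=9.4) → bbox [-16.3,-19.2,0.9] .. [2.5,-0.4,19.7]
B = cylinder(h=9.4, r=4.9) → bbox [-4.9,-4.9,0] .. [4.9,4.9,9.4]
lo = A.lo+B.lo = [-16.3-4.9, -19.2-4.9, 0.9+0] = [-21.200,-24.100,0.900]
hi = A.hi+B.hi = [2.5+4.9, -0.4+4.9, 19.7+9.4] = [7.400,4.500,29.100]
diag = √(28.6²+28.6²+28.2²) = √2431.16 = 49.307

min=[-21.200,-24.100,0.900] max=[7.400,4.500,29.100] diag=49.307


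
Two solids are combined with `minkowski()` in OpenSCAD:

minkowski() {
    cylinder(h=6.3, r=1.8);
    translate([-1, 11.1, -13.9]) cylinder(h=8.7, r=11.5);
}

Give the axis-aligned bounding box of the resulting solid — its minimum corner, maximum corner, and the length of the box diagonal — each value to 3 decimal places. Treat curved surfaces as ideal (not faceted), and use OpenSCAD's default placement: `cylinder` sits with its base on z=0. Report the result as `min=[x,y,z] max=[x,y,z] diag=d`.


min=[-14.300,-2.200,-13.900] max=[12.300,24.400,1.100] diag=40.498

A = translate([-1, 11.1, -13.9]) cylinder(h=8.7, r=11.5) → bbox [-12.5,-0.4,-13.9] .. [10.5,22.6,-5.2]
B = cylinder(h=6.3, r=1.8) → bbox [-1.8,-1.8,0] .. [1.8,1.8,6.3]
lo = A.lo+B.lo = [-12.5-1.8, -0.4-1.8, -13.9+0] = [-14.300,-2.200,-13.900]
hi = A.hi+B.hi = [10.5+1.8, 22.6+1.8, -5.2+6.3] = [12.300,24.400,1.100]
diag = √(26.6²+26.6²+15²) = √1640.12 = 40.498


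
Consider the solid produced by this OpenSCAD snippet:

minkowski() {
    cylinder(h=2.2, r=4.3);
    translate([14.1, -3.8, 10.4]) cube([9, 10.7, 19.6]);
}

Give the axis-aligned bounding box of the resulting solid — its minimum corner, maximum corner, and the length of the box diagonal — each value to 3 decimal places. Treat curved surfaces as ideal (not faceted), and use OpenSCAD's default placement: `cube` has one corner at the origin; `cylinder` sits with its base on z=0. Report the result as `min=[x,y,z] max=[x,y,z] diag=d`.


min=[9.800,-8.100,10.400] max=[27.400,11.200,32.200] diag=34.022

A = translate([14.1, -3.8, 10.4]) cube([9, 10.7, 19.6]) → bbox [14.1,-3.8,10.4] .. [23.1,6.9,30]
B = cylinder(h=2.2, r=4.3) → bbox [-4.3,-4.3,0] .. [4.3,4.3,2.2]
lo = A.lo+B.lo = [14.1-4.3, -3.8-4.3, 10.4+0] = [9.800,-8.100,10.400]
hi = A.hi+B.hi = [23.1+4.3, 6.9+4.3, 30+2.2] = [27.400,11.200,32.200]
diag = √(17.6²+19.3²+21.8²) = √1157.49 = 34.022


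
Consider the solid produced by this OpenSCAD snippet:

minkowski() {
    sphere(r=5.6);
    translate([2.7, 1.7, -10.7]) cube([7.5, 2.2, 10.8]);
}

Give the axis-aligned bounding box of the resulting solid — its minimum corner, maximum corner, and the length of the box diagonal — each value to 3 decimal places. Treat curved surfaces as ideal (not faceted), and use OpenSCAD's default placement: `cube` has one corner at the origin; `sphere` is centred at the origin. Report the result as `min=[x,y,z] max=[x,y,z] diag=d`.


A = translate([2.7, 1.7, -10.7]) cube([7.5, 2.2, 10.8]) → bbox [2.7,1.7,-10.7] .. [10.2,3.9,0.1]
B = sphere(r=5.6) → bbox [-5.6,-5.6,-5.6] .. [5.6,5.6,5.6]
lo = A.lo+B.lo = [2.7-5.6, 1.7-5.6, -10.7-5.6] = [-2.900,-3.900,-16.300]
hi = A.hi+B.hi = [10.2+5.6, 3.9+5.6, 0.1+5.6] = [15.800,9.500,5.700]
diag = √(18.7²+13.4²+22²) = √1013.25 = 31.832

min=[-2.900,-3.900,-16.300] max=[15.800,9.500,5.700] diag=31.832


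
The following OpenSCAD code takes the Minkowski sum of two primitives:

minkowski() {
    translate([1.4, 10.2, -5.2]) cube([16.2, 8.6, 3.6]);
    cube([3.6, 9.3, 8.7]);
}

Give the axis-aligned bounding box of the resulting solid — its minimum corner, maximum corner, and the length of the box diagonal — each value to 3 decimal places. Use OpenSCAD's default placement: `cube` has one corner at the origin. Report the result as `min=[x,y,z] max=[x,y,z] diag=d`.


min=[1.400,10.200,-5.200] max=[21.200,28.100,7.100] diag=29.389

A = translate([1.4, 10.2, -5.2]) cube([16.2, 8.6, 3.6]) → bbox [1.4,10.2,-5.2] .. [17.6,18.8,-1.6]
B = cube([3.6, 9.3, 8.7]) → bbox [0,0,0] .. [3.6,9.3,8.7]
lo = A.lo+B.lo = [1.4+0, 10.2+0, -5.2+0] = [1.400,10.200,-5.200]
hi = A.hi+B.hi = [17.6+3.6, 18.8+9.3, -1.6+8.7] = [21.200,28.100,7.100]
diag = √(19.8²+17.9²+12.3²) = √863.74 = 29.389


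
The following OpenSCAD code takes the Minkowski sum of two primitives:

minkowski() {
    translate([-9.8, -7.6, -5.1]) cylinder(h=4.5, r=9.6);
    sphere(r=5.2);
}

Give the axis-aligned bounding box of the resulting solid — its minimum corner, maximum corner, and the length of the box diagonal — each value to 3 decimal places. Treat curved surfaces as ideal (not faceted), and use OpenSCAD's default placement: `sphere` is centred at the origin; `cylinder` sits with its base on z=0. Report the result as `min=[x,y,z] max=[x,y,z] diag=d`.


A = translate([-9.8, -7.6, -5.1]) cylinder(h=4.5, r=9.6) → bbox [-19.4,-17.2,-5.1] .. [-0.2,2,-0.6]
B = sphere(r=5.2) → bbox [-5.2,-5.2,-5.2] .. [5.2,5.2,5.2]
lo = A.lo+B.lo = [-19.4-5.2, -17.2-5.2, -5.1-5.2] = [-24.600,-22.400,-10.300]
hi = A.hi+B.hi = [-0.2+5.2, 2+5.2, -0.6+5.2] = [5.000,7.200,4.600]
diag = √(29.6²+29.6²+14.9²) = √1974.33 = 44.433

min=[-24.600,-22.400,-10.300] max=[5.000,7.200,4.600] diag=44.433


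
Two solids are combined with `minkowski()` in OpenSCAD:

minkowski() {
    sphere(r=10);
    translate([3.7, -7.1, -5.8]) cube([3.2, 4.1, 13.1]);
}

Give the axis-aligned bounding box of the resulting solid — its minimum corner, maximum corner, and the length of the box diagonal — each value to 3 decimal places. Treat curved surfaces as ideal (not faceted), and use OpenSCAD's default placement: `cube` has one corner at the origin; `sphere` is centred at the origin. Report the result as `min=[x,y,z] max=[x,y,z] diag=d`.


min=[-6.300,-17.100,-15.800] max=[16.900,7.000,17.300] diag=47.060

A = translate([3.7, -7.1, -5.8]) cube([3.2, 4.1, 13.1]) → bbox [3.7,-7.1,-5.8] .. [6.9,-3,7.3]
B = sphere(r=10) → bbox [-10,-10,-10] .. [10,10,10]
lo = A.lo+B.lo = [3.7-10, -7.1-10, -5.8-10] = [-6.300,-17.100,-15.800]
hi = A.hi+B.hi = [6.9+10, -3+10, 7.3+10] = [16.900,7.000,17.300]
diag = √(23.2²+24.1²+33.1²) = √2214.66 = 47.060
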